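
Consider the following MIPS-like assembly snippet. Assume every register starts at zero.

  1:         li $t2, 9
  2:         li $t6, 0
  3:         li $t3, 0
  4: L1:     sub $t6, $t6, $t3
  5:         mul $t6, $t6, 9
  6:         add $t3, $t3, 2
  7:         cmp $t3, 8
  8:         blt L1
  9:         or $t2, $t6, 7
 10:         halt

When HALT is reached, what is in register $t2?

-1833

li $t2, 9 → $t2=9
li $t6, 0 → $t6=0
li $t3, 0 → $t3=0
sub $t6, $t6, $t3 → $t6=0-0=0
mul $t6, $t6, 9 → $t6=0*9=0
add $t3, $t3, 2 → $t3=0+2=2
cmp $t3, 8  (cmp 2,8)
blt L1: taken
sub $t6, $t6, $t3 → $t6=0-2=-2
mul $t6, $t6, 9 → $t6=(-2)*9=-18
add $t3, $t3, 2 → $t3=2+2=4
cmp $t3, 8  (cmp 4,8)
blt L1: taken
sub $t6, $t6, $t3 → $t6=(-18)-4=-22
mul $t6, $t6, 9 → $t6=(-22)*9=-198
add $t3, $t3, 2 → $t3=4+2=6
cmp $t3, 8  (cmp 6,8)
blt L1: taken
sub $t6, $t6, $t3 → $t6=(-198)-6=-204
mul $t6, $t6, 9 → $t6=(-204)*9=-1836
add $t3, $t3, 2 → $t3=6+2=8
cmp $t3, 8  (cmp 8,8)
blt L1: not taken
or $t2, $t6, 7 → $t2=(-1836)|7=-1833
halt.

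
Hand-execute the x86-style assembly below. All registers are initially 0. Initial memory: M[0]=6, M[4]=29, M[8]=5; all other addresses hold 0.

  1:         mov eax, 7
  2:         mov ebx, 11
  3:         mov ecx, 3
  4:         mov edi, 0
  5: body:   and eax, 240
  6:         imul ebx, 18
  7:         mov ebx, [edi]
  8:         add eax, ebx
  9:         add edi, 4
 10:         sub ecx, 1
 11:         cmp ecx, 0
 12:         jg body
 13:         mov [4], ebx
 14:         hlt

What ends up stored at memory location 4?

5

eax=7
ebx=11
ecx=3
edi=0
eax=7&240=0
ebx=11*18=198
ebx=M[0]=6
eax=0+6=6
edi=0+4=4
ecx=3-1=2
cmp ecx, 0  (cmp 2,0)
jg body: taken
eax=6&240=0
ebx=6*18=108
ebx=M[4]=29
eax=0+29=29
edi=4+4=8
ecx=2-1=1
cmp ecx, 0  (cmp 1,0)
jg body: taken
eax=29&240=16
ebx=29*18=522
ebx=M[8]=5
eax=16+5=21
edi=8+4=12
ecx=1-1=0
cmp ecx, 0  (cmp 0,0)
jg body: not taken
mov [4], ebx → M[4]=5
halt.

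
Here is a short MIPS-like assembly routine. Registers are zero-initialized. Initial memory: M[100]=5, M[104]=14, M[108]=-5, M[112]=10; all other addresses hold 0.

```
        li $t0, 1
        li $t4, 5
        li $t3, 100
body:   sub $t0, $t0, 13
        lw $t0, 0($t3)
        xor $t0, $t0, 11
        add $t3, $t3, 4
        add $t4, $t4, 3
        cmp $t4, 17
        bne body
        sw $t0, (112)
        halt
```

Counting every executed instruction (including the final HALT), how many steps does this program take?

li $t0, 1 → $t0=1
li $t4, 5 → $t4=5
li $t3, 100 → $t3=100
sub $t0, $t0, 13 → $t0=1-13=-12
lw $t0, 0($t3) → $t0=M[100]=5
xor $t0, $t0, 11 → $t0=5^11=14
add $t3, $t3, 4 → $t3=100+4=104
add $t4, $t4, 3 → $t4=5+3=8
cmp $t4, 17  (cmp 8,17)
bne body: taken
sub $t0, $t0, 13 → $t0=14-13=1
lw $t0, 0($t3) → $t0=M[104]=14
xor $t0, $t0, 11 → $t0=14^11=5
add $t3, $t3, 4 → $t3=104+4=108
add $t4, $t4, 3 → $t4=8+3=11
cmp $t4, 17  (cmp 11,17)
bne body: taken
sub $t0, $t0, 13 → $t0=5-13=-8
lw $t0, 0($t3) → $t0=M[108]=-5
xor $t0, $t0, 11 → $t0=(-5)^11=-16
add $t3, $t3, 4 → $t3=108+4=112
add $t4, $t4, 3 → $t4=11+3=14
cmp $t4, 17  (cmp 14,17)
bne body: taken
sub $t0, $t0, 13 → $t0=(-16)-13=-29
lw $t0, 0($t3) → $t0=M[112]=10
xor $t0, $t0, 11 → $t0=10^11=1
add $t3, $t3, 4 → $t3=112+4=116
add $t4, $t4, 3 → $t4=14+3=17
cmp $t4, 17  (cmp 17,17)
bne body: not taken
sw $t0, (112) → M[112]=1
halt.
Total executed instructions: 33.

33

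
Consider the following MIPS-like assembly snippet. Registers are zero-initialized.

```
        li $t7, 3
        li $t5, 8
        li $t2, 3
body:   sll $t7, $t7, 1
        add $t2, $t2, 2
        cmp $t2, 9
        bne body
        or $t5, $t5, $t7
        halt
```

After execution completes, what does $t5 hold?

24

after li $t7, 3: $t7=3
after li $t5, 8: $t5=8
after li $t2, 3: $t2=3
after sll $t7, $t7, 1: $t7=3<<1=6
after add $t2, $t2, 2: $t2=3+2=5
cmp $t2, 9  (cmp 5,9)
bne body: taken
after sll $t7, $t7, 1: $t7=6<<1=12
after add $t2, $t2, 2: $t2=5+2=7
cmp $t2, 9  (cmp 7,9)
bne body: taken
after sll $t7, $t7, 1: $t7=12<<1=24
after add $t2, $t2, 2: $t2=7+2=9
cmp $t2, 9  (cmp 9,9)
bne body: not taken
after or $t5, $t5, $t7: $t5=8|24=24
halt.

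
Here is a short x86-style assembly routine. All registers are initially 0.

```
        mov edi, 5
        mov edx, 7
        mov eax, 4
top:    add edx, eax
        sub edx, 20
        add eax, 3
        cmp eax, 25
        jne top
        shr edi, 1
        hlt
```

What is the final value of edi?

edi=5
edx=7
eax=4
edx=7+4=11
edx=11-20=-9
eax=4+3=7
cmp eax, 25  (cmp 7,25)
jne top: taken
edx=(-9)+7=-2
edx=(-2)-20=-22
eax=7+3=10
cmp eax, 25  (cmp 10,25)
jne top: taken
edx=(-22)+10=-12
edx=(-12)-20=-32
eax=10+3=13
cmp eax, 25  (cmp 13,25)
jne top: taken
edx=(-32)+13=-19
edx=(-19)-20=-39
eax=13+3=16
cmp eax, 25  (cmp 16,25)
jne top: taken
edx=(-39)+16=-23
edx=(-23)-20=-43
eax=16+3=19
cmp eax, 25  (cmp 19,25)
jne top: taken
edx=(-43)+19=-24
edx=(-24)-20=-44
eax=19+3=22
cmp eax, 25  (cmp 22,25)
jne top: taken
edx=(-44)+22=-22
edx=(-22)-20=-42
eax=22+3=25
cmp eax, 25  (cmp 25,25)
jne top: not taken
edi=5>>1=2
halt.

2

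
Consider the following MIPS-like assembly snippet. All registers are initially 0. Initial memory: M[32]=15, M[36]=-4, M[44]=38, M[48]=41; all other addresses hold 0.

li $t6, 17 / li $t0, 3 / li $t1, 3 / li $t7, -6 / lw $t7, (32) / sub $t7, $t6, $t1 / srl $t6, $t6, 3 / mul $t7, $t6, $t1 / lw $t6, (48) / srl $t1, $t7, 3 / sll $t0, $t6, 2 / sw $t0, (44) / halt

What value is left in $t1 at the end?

0

after li $t6, 17: $t6=17
after li $t0, 3: $t0=3
after li $t1, 3: $t1=3
after li $t7, -6: $t7=-6
after lw $t7, (32): $t7=M[32]=15
after sub $t7, $t6, $t1: $t7=17-3=14
after srl $t6, $t6, 3: $t6=17>>3=2
after mul $t7, $t6, $t1: $t7=2*3=6
after lw $t6, (48): $t6=M[48]=41
after srl $t1, $t7, 3: $t1=6>>3=0
after sll $t0, $t6, 2: $t0=41<<2=164
sw $t0, (44) → M[44]=164
halt.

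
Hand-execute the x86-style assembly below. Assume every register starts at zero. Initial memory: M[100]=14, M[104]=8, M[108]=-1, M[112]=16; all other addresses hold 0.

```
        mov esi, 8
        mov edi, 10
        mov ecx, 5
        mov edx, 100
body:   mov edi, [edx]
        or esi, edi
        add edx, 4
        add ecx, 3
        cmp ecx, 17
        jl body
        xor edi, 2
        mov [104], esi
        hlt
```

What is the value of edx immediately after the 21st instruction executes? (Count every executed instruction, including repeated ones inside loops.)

mov esi, 8 → esi=8
mov edi, 10 → edi=10
mov ecx, 5 → ecx=5
mov edx, 100 → edx=100
mov edi, [edx] → edi=M[100]=14
or esi, edi → esi=8|14=14
add edx, 4 → edx=100+4=104
add ecx, 3 → ecx=5+3=8
cmp ecx, 17  (cmp 8,17)
jl body: taken
mov edi, [edx] → edi=M[104]=8
or esi, edi → esi=14|8=14
add edx, 4 → edx=104+4=108
add ecx, 3 → ecx=8+3=11
cmp ecx, 17  (cmp 11,17)
jl body: taken
mov edi, [edx] → edi=M[108]=-1
or esi, edi → esi=14|(-1)=-1
add edx, 4 → edx=108+4=112
add ecx, 3 → ecx=11+3=14
cmp ecx, 17  (cmp 14,17)
After step 21: edx = 112.

112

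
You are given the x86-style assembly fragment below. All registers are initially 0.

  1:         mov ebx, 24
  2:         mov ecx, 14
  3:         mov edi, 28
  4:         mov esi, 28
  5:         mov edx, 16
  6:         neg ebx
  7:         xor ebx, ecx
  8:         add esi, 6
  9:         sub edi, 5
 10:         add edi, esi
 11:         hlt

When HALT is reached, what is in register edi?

ebx=24
ecx=14
edi=28
esi=28
edx=16
ebx=-(24)=-24
ebx=(-24)^14=-26
esi=28+6=34
edi=28-5=23
edi=23+34=57
halt.

57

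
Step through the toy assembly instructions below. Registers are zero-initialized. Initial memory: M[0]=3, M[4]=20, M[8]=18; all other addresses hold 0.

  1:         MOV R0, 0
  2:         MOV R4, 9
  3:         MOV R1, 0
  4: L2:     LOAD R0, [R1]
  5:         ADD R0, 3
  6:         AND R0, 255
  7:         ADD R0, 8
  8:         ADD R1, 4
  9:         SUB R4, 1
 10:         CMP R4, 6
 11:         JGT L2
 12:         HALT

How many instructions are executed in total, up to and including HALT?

28

MOV R0, 0 → R0=0
MOV R4, 9 → R4=9
MOV R1, 0 → R1=0
LOAD R0, [R1] → R0=M[0]=3
ADD R0, 3 → R0=3+3=6
AND R0, 255 → R0=6&255=6
ADD R0, 8 → R0=6+8=14
ADD R1, 4 → R1=0+4=4
SUB R4, 1 → R4=9-1=8
CMP R4, 6  (cmp 8,6)
JGT L2: taken
LOAD R0, [R1] → R0=M[4]=20
ADD R0, 3 → R0=20+3=23
AND R0, 255 → R0=23&255=23
ADD R0, 8 → R0=23+8=31
ADD R1, 4 → R1=4+4=8
SUB R4, 1 → R4=8-1=7
CMP R4, 6  (cmp 7,6)
JGT L2: taken
LOAD R0, [R1] → R0=M[8]=18
ADD R0, 3 → R0=18+3=21
AND R0, 255 → R0=21&255=21
ADD R0, 8 → R0=21+8=29
ADD R1, 4 → R1=8+4=12
SUB R4, 1 → R4=7-1=6
CMP R4, 6  (cmp 6,6)
JGT L2: not taken
halt.
Total executed instructions: 28.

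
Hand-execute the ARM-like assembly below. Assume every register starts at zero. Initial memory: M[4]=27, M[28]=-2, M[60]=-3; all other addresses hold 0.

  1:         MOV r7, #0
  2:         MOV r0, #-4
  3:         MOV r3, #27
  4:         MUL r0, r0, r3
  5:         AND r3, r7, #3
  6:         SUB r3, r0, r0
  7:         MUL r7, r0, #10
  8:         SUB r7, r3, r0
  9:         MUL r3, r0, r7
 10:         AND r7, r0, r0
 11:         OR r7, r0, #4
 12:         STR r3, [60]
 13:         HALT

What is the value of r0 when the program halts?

-108

after MOV r7, #0: r7=0
after MOV r0, #-4: r0=-4
after MOV r3, #27: r3=27
after MUL r0, r0, r3: r0=(-4)*27=-108
after AND r3, r7, #3: r3=0&3=0
after SUB r3, r0, r0: r3=(-108)-(-108)=0
after MUL r7, r0, #10: r7=(-108)*10=-1080
after SUB r7, r3, r0: r7=0-(-108)=108
after MUL r3, r0, r7: r3=(-108)*108=-11664
after AND r7, r0, r0: r7=(-108)&(-108)=-108
after OR r7, r0, #4: r7=(-108)|4=-108
STR r3, [60] → M[60]=-11664
halt.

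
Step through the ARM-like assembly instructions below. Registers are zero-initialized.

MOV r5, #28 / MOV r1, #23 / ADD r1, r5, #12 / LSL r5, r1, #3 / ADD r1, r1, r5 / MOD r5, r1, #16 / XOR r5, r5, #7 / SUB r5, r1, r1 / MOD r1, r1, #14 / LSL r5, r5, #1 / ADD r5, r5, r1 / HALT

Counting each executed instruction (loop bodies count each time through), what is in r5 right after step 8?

0

MOV r5, #28 → r5=28
MOV r1, #23 → r1=23
ADD r1, r5, #12 → r1=28+12=40
LSL r5, r1, #3 → r5=40<<3=320
ADD r1, r1, r5 → r1=40+320=360
MOD r5, r1, #16 → r5=360%16=8
XOR r5, r5, #7 → r5=8^7=15
SUB r5, r1, r1 → r5=360-360=0
After step 8: r5 = 0.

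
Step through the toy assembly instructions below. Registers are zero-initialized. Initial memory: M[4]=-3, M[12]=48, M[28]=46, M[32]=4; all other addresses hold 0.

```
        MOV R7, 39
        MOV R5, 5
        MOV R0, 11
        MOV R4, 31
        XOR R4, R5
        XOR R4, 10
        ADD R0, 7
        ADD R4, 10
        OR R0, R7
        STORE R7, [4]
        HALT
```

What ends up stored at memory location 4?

39

R7=39
R5=5
R0=11
R4=31
R4=31^5=26
R4=26^10=16
R0=11+7=18
R4=16+10=26
R0=18|39=55
STORE R7, [4] → M[4]=39
halt.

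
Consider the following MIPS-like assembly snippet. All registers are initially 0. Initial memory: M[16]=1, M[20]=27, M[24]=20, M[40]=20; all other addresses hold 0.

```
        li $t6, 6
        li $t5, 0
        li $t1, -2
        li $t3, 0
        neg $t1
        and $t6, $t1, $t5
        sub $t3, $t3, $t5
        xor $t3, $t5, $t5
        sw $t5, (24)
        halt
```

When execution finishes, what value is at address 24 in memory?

$t6=6
$t5=0
$t1=-2
$t3=0
$t1=-(-2)=2
$t6=2&0=0
$t3=0-0=0
$t3=0^0=0
sw $t5, (24) → M[24]=0
halt.

0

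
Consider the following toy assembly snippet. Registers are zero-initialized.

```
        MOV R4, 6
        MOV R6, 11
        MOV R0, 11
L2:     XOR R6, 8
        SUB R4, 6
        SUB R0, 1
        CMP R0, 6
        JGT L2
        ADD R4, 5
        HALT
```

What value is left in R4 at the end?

after MOV R4, 6: R4=6
after MOV R6, 11: R6=11
after MOV R0, 11: R0=11
after XOR R6, 8: R6=11^8=3
after SUB R4, 6: R4=6-6=0
after SUB R0, 1: R0=11-1=10
CMP R0, 6  (cmp 10,6)
JGT L2: taken
after XOR R6, 8: R6=3^8=11
after SUB R4, 6: R4=0-6=-6
after SUB R0, 1: R0=10-1=9
CMP R0, 6  (cmp 9,6)
JGT L2: taken
after XOR R6, 8: R6=11^8=3
after SUB R4, 6: R4=(-6)-6=-12
after SUB R0, 1: R0=9-1=8
CMP R0, 6  (cmp 8,6)
JGT L2: taken
after XOR R6, 8: R6=3^8=11
after SUB R4, 6: R4=(-12)-6=-18
after SUB R0, 1: R0=8-1=7
CMP R0, 6  (cmp 7,6)
JGT L2: taken
after XOR R6, 8: R6=11^8=3
after SUB R4, 6: R4=(-18)-6=-24
after SUB R0, 1: R0=7-1=6
CMP R0, 6  (cmp 6,6)
JGT L2: not taken
after ADD R4, 5: R4=(-24)+5=-19
halt.

-19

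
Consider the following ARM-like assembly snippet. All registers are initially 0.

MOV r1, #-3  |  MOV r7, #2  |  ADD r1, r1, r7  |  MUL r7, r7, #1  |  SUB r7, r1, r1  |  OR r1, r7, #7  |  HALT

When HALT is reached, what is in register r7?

0

after MOV r1, #-3: r1=-3
after MOV r7, #2: r7=2
after ADD r1, r1, r7: r1=(-3)+2=-1
after MUL r7, r7, #1: r7=2*1=2
after SUB r7, r1, r1: r7=(-1)-(-1)=0
after OR r1, r7, #7: r1=0|7=7
halt.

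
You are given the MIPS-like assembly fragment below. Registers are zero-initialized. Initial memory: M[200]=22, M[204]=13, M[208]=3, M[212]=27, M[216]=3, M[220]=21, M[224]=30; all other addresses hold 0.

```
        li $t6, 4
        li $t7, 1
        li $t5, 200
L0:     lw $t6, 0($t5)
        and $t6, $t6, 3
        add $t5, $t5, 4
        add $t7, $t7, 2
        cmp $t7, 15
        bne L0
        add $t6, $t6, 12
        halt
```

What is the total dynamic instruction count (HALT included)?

47

after li $t6, 4: $t6=4
after li $t7, 1: $t7=1
after li $t5, 200: $t5=200
after lw $t6, 0($t5): $t6=M[200]=22
after and $t6, $t6, 3: $t6=22&3=2
after add $t5, $t5, 4: $t5=200+4=204
after add $t7, $t7, 2: $t7=1+2=3
cmp $t7, 15  (cmp 3,15)
bne L0: taken
after lw $t6, 0($t5): $t6=M[204]=13
after and $t6, $t6, 3: $t6=13&3=1
after add $t5, $t5, 4: $t5=204+4=208
after add $t7, $t7, 2: $t7=3+2=5
cmp $t7, 15  (cmp 5,15)
bne L0: taken
after lw $t6, 0($t5): $t6=M[208]=3
after and $t6, $t6, 3: $t6=3&3=3
after add $t5, $t5, 4: $t5=208+4=212
after add $t7, $t7, 2: $t7=5+2=7
cmp $t7, 15  (cmp 7,15)
bne L0: taken
after lw $t6, 0($t5): $t6=M[212]=27
after and $t6, $t6, 3: $t6=27&3=3
after add $t5, $t5, 4: $t5=212+4=216
after add $t7, $t7, 2: $t7=7+2=9
cmp $t7, 15  (cmp 9,15)
bne L0: taken
after lw $t6, 0($t5): $t6=M[216]=3
after and $t6, $t6, 3: $t6=3&3=3
after add $t5, $t5, 4: $t5=216+4=220
after add $t7, $t7, 2: $t7=9+2=11
cmp $t7, 15  (cmp 11,15)
bne L0: taken
after lw $t6, 0($t5): $t6=M[220]=21
after and $t6, $t6, 3: $t6=21&3=1
after add $t5, $t5, 4: $t5=220+4=224
after add $t7, $t7, 2: $t7=11+2=13
cmp $t7, 15  (cmp 13,15)
bne L0: taken
after lw $t6, 0($t5): $t6=M[224]=30
after and $t6, $t6, 3: $t6=30&3=2
after add $t5, $t5, 4: $t5=224+4=228
after add $t7, $t7, 2: $t7=13+2=15
cmp $t7, 15  (cmp 15,15)
bne L0: not taken
after add $t6, $t6, 12: $t6=2+12=14
halt.
Total executed instructions: 47.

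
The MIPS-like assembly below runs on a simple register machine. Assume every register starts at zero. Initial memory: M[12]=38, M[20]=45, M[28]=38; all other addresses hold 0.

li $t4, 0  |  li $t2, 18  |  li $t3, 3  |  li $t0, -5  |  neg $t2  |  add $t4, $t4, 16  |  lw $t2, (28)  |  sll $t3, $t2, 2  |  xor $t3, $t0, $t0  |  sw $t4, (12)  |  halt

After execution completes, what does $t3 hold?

0

after li $t4, 0: $t4=0
after li $t2, 18: $t2=18
after li $t3, 3: $t3=3
after li $t0, -5: $t0=-5
after neg $t2: $t2=-(18)=-18
after add $t4, $t4, 16: $t4=0+16=16
after lw $t2, (28): $t2=M[28]=38
after sll $t3, $t2, 2: $t3=38<<2=152
after xor $t3, $t0, $t0: $t3=(-5)^(-5)=0
sw $t4, (12) → M[12]=16
halt.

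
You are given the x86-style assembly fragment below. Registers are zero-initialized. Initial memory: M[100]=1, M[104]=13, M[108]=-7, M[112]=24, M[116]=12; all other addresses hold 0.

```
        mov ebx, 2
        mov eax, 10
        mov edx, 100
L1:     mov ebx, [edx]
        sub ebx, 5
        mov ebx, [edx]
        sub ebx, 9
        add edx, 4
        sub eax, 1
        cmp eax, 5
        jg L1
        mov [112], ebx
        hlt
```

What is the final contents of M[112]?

mov ebx, 2 → ebx=2
mov eax, 10 → eax=10
mov edx, 100 → edx=100
mov ebx, [edx] → ebx=M[100]=1
sub ebx, 5 → ebx=1-5=-4
mov ebx, [edx] → ebx=M[100]=1
sub ebx, 9 → ebx=1-9=-8
add edx, 4 → edx=100+4=104
sub eax, 1 → eax=10-1=9
cmp eax, 5  (cmp 9,5)
jg L1: taken
mov ebx, [edx] → ebx=M[104]=13
sub ebx, 5 → ebx=13-5=8
mov ebx, [edx] → ebx=M[104]=13
sub ebx, 9 → ebx=13-9=4
add edx, 4 → edx=104+4=108
sub eax, 1 → eax=9-1=8
cmp eax, 5  (cmp 8,5)
jg L1: taken
mov ebx, [edx] → ebx=M[108]=-7
sub ebx, 5 → ebx=(-7)-5=-12
mov ebx, [edx] → ebx=M[108]=-7
sub ebx, 9 → ebx=(-7)-9=-16
add edx, 4 → edx=108+4=112
sub eax, 1 → eax=8-1=7
cmp eax, 5  (cmp 7,5)
jg L1: taken
mov ebx, [edx] → ebx=M[112]=24
sub ebx, 5 → ebx=24-5=19
mov ebx, [edx] → ebx=M[112]=24
sub ebx, 9 → ebx=24-9=15
add edx, 4 → edx=112+4=116
sub eax, 1 → eax=7-1=6
cmp eax, 5  (cmp 6,5)
jg L1: taken
mov ebx, [edx] → ebx=M[116]=12
sub ebx, 5 → ebx=12-5=7
mov ebx, [edx] → ebx=M[116]=12
sub ebx, 9 → ebx=12-9=3
add edx, 4 → edx=116+4=120
sub eax, 1 → eax=6-1=5
cmp eax, 5  (cmp 5,5)
jg L1: not taken
mov [112], ebx → M[112]=3
halt.

3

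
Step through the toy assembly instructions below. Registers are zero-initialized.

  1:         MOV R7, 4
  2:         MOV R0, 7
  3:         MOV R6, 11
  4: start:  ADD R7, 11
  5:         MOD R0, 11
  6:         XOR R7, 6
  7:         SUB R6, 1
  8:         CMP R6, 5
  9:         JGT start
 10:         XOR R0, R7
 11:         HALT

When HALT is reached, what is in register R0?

57

after MOV R7, 4: R7=4
after MOV R0, 7: R0=7
after MOV R6, 11: R6=11
after ADD R7, 11: R7=4+11=15
after MOD R0, 11: R0=7%11=7
after XOR R7, 6: R7=15^6=9
after SUB R6, 1: R6=11-1=10
CMP R6, 5  (cmp 10,5)
JGT start: taken
after ADD R7, 11: R7=9+11=20
after MOD R0, 11: R0=7%11=7
after XOR R7, 6: R7=20^6=18
after SUB R6, 1: R6=10-1=9
CMP R6, 5  (cmp 9,5)
JGT start: taken
after ADD R7, 11: R7=18+11=29
after MOD R0, 11: R0=7%11=7
after XOR R7, 6: R7=29^6=27
after SUB R6, 1: R6=9-1=8
CMP R6, 5  (cmp 8,5)
JGT start: taken
after ADD R7, 11: R7=27+11=38
after MOD R0, 11: R0=7%11=7
after XOR R7, 6: R7=38^6=32
after SUB R6, 1: R6=8-1=7
CMP R6, 5  (cmp 7,5)
JGT start: taken
after ADD R7, 11: R7=32+11=43
after MOD R0, 11: R0=7%11=7
after XOR R7, 6: R7=43^6=45
after SUB R6, 1: R6=7-1=6
CMP R6, 5  (cmp 6,5)
JGT start: taken
after ADD R7, 11: R7=45+11=56
after MOD R0, 11: R0=7%11=7
after XOR R7, 6: R7=56^6=62
after SUB R6, 1: R6=6-1=5
CMP R6, 5  (cmp 5,5)
JGT start: not taken
after XOR R0, R7: R0=7^62=57
halt.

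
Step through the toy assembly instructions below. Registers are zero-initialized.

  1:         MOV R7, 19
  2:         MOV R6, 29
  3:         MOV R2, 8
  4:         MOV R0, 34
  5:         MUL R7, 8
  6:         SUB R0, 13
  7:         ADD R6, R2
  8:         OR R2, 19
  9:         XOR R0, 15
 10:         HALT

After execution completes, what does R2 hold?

R7=19
R6=29
R2=8
R0=34
R7=19*8=152
R0=34-13=21
R6=29+8=37
R2=8|19=27
R0=21^15=26
halt.

27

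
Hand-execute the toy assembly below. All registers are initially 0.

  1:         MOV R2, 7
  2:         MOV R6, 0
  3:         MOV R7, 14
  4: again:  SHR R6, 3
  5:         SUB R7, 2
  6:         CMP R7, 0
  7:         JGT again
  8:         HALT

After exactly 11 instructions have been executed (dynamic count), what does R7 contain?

10

MOV R2, 7 → R2=7
MOV R6, 0 → R6=0
MOV R7, 14 → R7=14
SHR R6, 3 → R6=0>>3=0
SUB R7, 2 → R7=14-2=12
CMP R7, 0  (cmp 12,0)
JGT again: taken
SHR R6, 3 → R6=0>>3=0
SUB R7, 2 → R7=12-2=10
CMP R7, 0  (cmp 10,0)
JGT again: taken
After step 11: R7 = 10.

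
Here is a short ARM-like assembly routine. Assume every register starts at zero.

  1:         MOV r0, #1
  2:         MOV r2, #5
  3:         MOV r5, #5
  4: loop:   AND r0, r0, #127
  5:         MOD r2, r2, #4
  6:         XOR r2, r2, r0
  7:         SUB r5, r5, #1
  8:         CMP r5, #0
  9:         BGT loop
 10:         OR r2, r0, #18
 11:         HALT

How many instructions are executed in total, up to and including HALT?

35

r0=1
r2=5
r5=5
r0=1&127=1
r2=5%4=1
r2=1^1=0
r5=5-1=4
CMP r5, #0  (cmp 4,0)
BGT loop: taken
r0=1&127=1
r2=0%4=0
r2=0^1=1
r5=4-1=3
CMP r5, #0  (cmp 3,0)
BGT loop: taken
r0=1&127=1
r2=1%4=1
r2=1^1=0
r5=3-1=2
CMP r5, #0  (cmp 2,0)
BGT loop: taken
r0=1&127=1
r2=0%4=0
r2=0^1=1
r5=2-1=1
CMP r5, #0  (cmp 1,0)
BGT loop: taken
r0=1&127=1
r2=1%4=1
r2=1^1=0
r5=1-1=0
CMP r5, #0  (cmp 0,0)
BGT loop: not taken
r2=1|18=19
halt.
Total executed instructions: 35.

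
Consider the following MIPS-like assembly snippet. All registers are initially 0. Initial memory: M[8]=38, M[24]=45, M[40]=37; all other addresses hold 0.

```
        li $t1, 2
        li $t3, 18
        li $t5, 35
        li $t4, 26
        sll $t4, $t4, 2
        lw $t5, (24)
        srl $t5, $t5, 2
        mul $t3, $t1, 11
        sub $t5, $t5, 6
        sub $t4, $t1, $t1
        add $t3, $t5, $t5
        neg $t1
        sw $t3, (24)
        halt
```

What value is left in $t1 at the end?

after li $t1, 2: $t1=2
after li $t3, 18: $t3=18
after li $t5, 35: $t5=35
after li $t4, 26: $t4=26
after sll $t4, $t4, 2: $t4=26<<2=104
after lw $t5, (24): $t5=M[24]=45
after srl $t5, $t5, 2: $t5=45>>2=11
after mul $t3, $t1, 11: $t3=2*11=22
after sub $t5, $t5, 6: $t5=11-6=5
after sub $t4, $t1, $t1: $t4=2-2=0
after add $t3, $t5, $t5: $t3=5+5=10
after neg $t1: $t1=-(2)=-2
sw $t3, (24) → M[24]=10
halt.

-2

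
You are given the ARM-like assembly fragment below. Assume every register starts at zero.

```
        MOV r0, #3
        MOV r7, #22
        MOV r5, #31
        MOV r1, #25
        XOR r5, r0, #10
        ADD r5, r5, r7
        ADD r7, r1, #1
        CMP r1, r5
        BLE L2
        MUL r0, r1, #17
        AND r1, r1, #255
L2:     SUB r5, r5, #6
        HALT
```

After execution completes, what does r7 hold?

r0=3
r7=22
r5=31
r1=25
r5=3^10=9
r5=9+22=31
r7=25+1=26
CMP r1, r5  (cmp 25,31)
BLE L2: taken
r5=31-6=25
halt.

26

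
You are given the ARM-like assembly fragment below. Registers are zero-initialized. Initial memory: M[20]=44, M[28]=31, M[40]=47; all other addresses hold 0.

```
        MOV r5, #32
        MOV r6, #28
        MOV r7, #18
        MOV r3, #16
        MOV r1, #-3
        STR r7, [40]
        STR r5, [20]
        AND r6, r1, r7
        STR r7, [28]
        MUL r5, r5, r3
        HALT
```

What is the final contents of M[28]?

MOV r5, #32 → r5=32
MOV r6, #28 → r6=28
MOV r7, #18 → r7=18
MOV r3, #16 → r3=16
MOV r1, #-3 → r1=-3
STR r7, [40] → M[40]=18
STR r5, [20] → M[20]=32
AND r6, r1, r7 → r6=(-3)&18=16
STR r7, [28] → M[28]=18
MUL r5, r5, r3 → r5=32*16=512
halt.

18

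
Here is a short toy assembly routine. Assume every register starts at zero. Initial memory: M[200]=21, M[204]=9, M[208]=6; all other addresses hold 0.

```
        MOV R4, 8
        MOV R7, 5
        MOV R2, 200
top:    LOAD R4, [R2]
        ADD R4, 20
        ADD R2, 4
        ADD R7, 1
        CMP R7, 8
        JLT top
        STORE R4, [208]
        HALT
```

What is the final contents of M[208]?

R4=8
R7=5
R2=200
R4=M[200]=21
R4=21+20=41
R2=200+4=204
R7=5+1=6
CMP R7, 8  (cmp 6,8)
JLT top: taken
R4=M[204]=9
R4=9+20=29
R2=204+4=208
R7=6+1=7
CMP R7, 8  (cmp 7,8)
JLT top: taken
R4=M[208]=6
R4=6+20=26
R2=208+4=212
R7=7+1=8
CMP R7, 8  (cmp 8,8)
JLT top: not taken
STORE R4, [208] → M[208]=26
halt.

26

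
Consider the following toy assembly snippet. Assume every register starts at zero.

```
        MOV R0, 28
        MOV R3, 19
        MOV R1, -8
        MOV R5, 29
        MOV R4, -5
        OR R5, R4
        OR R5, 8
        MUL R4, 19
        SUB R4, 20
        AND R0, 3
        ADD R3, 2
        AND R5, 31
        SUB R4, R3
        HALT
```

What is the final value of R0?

0

MOV R0, 28 → R0=28
MOV R3, 19 → R3=19
MOV R1, -8 → R1=-8
MOV R5, 29 → R5=29
MOV R4, -5 → R4=-5
OR R5, R4 → R5=29|(-5)=-1
OR R5, 8 → R5=(-1)|8=-1
MUL R4, 19 → R4=(-5)*19=-95
SUB R4, 20 → R4=(-95)-20=-115
AND R0, 3 → R0=28&3=0
ADD R3, 2 → R3=19+2=21
AND R5, 31 → R5=(-1)&31=31
SUB R4, R3 → R4=(-115)-21=-136
halt.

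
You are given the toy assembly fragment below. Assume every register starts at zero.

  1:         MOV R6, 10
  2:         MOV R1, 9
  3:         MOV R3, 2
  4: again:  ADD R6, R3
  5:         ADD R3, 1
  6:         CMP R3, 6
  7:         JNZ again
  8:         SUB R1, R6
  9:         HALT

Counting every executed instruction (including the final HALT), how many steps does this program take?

after MOV R6, 10: R6=10
after MOV R1, 9: R1=9
after MOV R3, 2: R3=2
after ADD R6, R3: R6=10+2=12
after ADD R3, 1: R3=2+1=3
CMP R3, 6  (cmp 3,6)
JNZ again: taken
after ADD R6, R3: R6=12+3=15
after ADD R3, 1: R3=3+1=4
CMP R3, 6  (cmp 4,6)
JNZ again: taken
after ADD R6, R3: R6=15+4=19
after ADD R3, 1: R3=4+1=5
CMP R3, 6  (cmp 5,6)
JNZ again: taken
after ADD R6, R3: R6=19+5=24
after ADD R3, 1: R3=5+1=6
CMP R3, 6  (cmp 6,6)
JNZ again: not taken
after SUB R1, R6: R1=9-24=-15
halt.
Total executed instructions: 21.

21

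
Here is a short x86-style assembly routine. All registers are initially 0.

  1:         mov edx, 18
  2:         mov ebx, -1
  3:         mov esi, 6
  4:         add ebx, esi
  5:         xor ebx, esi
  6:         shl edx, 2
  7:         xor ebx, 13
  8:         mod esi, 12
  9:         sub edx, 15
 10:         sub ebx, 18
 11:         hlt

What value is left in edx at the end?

57

edx=18
ebx=-1
esi=6
ebx=(-1)+6=5
ebx=5^6=3
edx=18<<2=72
ebx=3^13=14
esi=6%12=6
edx=72-15=57
ebx=14-18=-4
halt.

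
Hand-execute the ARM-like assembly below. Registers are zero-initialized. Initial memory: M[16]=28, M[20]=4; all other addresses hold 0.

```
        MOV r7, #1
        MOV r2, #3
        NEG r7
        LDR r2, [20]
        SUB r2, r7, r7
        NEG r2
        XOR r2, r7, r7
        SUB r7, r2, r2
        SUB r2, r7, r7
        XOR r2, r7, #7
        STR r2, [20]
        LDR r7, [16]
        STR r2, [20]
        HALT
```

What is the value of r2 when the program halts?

after MOV r7, #1: r7=1
after MOV r2, #3: r2=3
after NEG r7: r7=-(1)=-1
after LDR r2, [20]: r2=M[20]=4
after SUB r2, r7, r7: r2=(-1)-(-1)=0
after NEG r2: r2=-(0)=0
after XOR r2, r7, r7: r2=(-1)^(-1)=0
after SUB r7, r2, r2: r7=0-0=0
after SUB r2, r7, r7: r2=0-0=0
after XOR r2, r7, #7: r2=0^7=7
STR r2, [20] → M[20]=7
after LDR r7, [16]: r7=M[16]=28
STR r2, [20] → M[20]=7
halt.

7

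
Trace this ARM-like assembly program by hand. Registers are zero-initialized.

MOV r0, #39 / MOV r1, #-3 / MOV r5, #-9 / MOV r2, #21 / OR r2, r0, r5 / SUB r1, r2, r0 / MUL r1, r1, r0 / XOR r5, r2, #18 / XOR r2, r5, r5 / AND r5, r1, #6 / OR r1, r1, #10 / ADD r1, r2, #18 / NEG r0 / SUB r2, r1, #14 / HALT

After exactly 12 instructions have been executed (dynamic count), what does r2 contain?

0

MOV r0, #39 → r0=39
MOV r1, #-3 → r1=-3
MOV r5, #-9 → r5=-9
MOV r2, #21 → r2=21
OR r2, r0, r5 → r2=39|(-9)=-9
SUB r1, r2, r0 → r1=(-9)-39=-48
MUL r1, r1, r0 → r1=(-48)*39=-1872
XOR r5, r2, #18 → r5=(-9)^18=-27
XOR r2, r5, r5 → r2=(-27)^(-27)=0
AND r5, r1, #6 → r5=(-1872)&6=0
OR r1, r1, #10 → r1=(-1872)|10=-1862
ADD r1, r2, #18 → r1=0+18=18
After step 12: r2 = 0.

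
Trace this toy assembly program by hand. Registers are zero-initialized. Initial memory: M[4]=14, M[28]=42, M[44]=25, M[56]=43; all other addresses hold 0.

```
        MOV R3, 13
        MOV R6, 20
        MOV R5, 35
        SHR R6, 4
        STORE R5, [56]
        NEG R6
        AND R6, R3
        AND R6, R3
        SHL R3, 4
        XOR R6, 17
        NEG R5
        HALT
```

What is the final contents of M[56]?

35

MOV R3, 13 → R3=13
MOV R6, 20 → R6=20
MOV R5, 35 → R5=35
SHR R6, 4 → R6=20>>4=1
STORE R5, [56] → M[56]=35
NEG R6 → R6=-(1)=-1
AND R6, R3 → R6=(-1)&13=13
AND R6, R3 → R6=13&13=13
SHL R3, 4 → R3=13<<4=208
XOR R6, 17 → R6=13^17=28
NEG R5 → R5=-(35)=-35
halt.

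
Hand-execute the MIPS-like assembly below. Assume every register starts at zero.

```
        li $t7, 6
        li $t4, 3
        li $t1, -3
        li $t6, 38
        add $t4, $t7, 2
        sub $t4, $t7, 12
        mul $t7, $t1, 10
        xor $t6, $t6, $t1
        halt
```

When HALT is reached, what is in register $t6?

-37

$t7=6
$t4=3
$t1=-3
$t6=38
$t4=6+2=8
$t4=6-12=-6
$t7=(-3)*10=-30
$t6=38^(-3)=-37
halt.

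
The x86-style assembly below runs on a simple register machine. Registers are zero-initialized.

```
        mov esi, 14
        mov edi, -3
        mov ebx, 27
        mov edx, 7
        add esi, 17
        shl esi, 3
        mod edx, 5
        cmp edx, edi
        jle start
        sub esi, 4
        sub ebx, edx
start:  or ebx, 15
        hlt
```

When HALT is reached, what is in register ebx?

mov esi, 14 → esi=14
mov edi, -3 → edi=-3
mov ebx, 27 → ebx=27
mov edx, 7 → edx=7
add esi, 17 → esi=14+17=31
shl esi, 3 → esi=31<<3=248
mod edx, 5 → edx=7%5=2
cmp edx, edi  (cmp 2,-3)
jle start: not taken
sub esi, 4 → esi=248-4=244
sub ebx, edx → ebx=27-2=25
or ebx, 15 → ebx=25|15=31
halt.

31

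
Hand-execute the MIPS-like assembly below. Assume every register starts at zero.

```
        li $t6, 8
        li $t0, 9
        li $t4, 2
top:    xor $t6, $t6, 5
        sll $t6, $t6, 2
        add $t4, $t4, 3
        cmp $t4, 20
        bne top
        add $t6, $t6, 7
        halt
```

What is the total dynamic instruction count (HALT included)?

li $t6, 8 → $t6=8
li $t0, 9 → $t0=9
li $t4, 2 → $t4=2
xor $t6, $t6, 5 → $t6=8^5=13
sll $t6, $t6, 2 → $t6=13<<2=52
add $t4, $t4, 3 → $t4=2+3=5
cmp $t4, 20  (cmp 5,20)
bne top: taken
xor $t6, $t6, 5 → $t6=52^5=49
sll $t6, $t6, 2 → $t6=49<<2=196
add $t4, $t4, 3 → $t4=5+3=8
cmp $t4, 20  (cmp 8,20)
bne top: taken
xor $t6, $t6, 5 → $t6=196^5=193
sll $t6, $t6, 2 → $t6=193<<2=772
add $t4, $t4, 3 → $t4=8+3=11
cmp $t4, 20  (cmp 11,20)
bne top: taken
xor $t6, $t6, 5 → $t6=772^5=769
sll $t6, $t6, 2 → $t6=769<<2=3076
add $t4, $t4, 3 → $t4=11+3=14
cmp $t4, 20  (cmp 14,20)
bne top: taken
xor $t6, $t6, 5 → $t6=3076^5=3073
sll $t6, $t6, 2 → $t6=3073<<2=12292
add $t4, $t4, 3 → $t4=14+3=17
cmp $t4, 20  (cmp 17,20)
bne top: taken
xor $t6, $t6, 5 → $t6=12292^5=12289
sll $t6, $t6, 2 → $t6=12289<<2=49156
add $t4, $t4, 3 → $t4=17+3=20
cmp $t4, 20  (cmp 20,20)
bne top: not taken
add $t6, $t6, 7 → $t6=49156+7=49163
halt.
Total executed instructions: 35.

35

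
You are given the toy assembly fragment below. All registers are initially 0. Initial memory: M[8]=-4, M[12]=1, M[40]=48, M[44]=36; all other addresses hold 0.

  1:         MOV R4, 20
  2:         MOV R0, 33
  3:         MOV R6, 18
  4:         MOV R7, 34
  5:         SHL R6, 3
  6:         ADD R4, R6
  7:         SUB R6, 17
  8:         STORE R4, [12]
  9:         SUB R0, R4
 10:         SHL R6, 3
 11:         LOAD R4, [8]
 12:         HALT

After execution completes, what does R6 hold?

1016

MOV R4, 20 → R4=20
MOV R0, 33 → R0=33
MOV R6, 18 → R6=18
MOV R7, 34 → R7=34
SHL R6, 3 → R6=18<<3=144
ADD R4, R6 → R4=20+144=164
SUB R6, 17 → R6=144-17=127
STORE R4, [12] → M[12]=164
SUB R0, R4 → R0=33-164=-131
SHL R6, 3 → R6=127<<3=1016
LOAD R4, [8] → R4=M[8]=-4
halt.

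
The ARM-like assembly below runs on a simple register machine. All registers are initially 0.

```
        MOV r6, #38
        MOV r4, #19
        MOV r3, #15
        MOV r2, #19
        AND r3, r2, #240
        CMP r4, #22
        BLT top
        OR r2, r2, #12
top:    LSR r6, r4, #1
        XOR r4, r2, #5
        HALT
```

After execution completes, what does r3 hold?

16

r6=38
r4=19
r3=15
r2=19
r3=19&240=16
CMP r4, #22  (cmp 19,22)
BLT top: taken
r6=19>>1=9
r4=19^5=22
halt.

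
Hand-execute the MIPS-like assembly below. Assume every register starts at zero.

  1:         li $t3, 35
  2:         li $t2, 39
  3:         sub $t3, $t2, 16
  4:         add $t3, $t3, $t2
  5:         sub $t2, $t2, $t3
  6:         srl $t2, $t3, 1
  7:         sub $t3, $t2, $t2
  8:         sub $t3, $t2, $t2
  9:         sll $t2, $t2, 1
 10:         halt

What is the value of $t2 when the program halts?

after li $t3, 35: $t3=35
after li $t2, 39: $t2=39
after sub $t3, $t2, 16: $t3=39-16=23
after add $t3, $t3, $t2: $t3=23+39=62
after sub $t2, $t2, $t3: $t2=39-62=-23
after srl $t2, $t3, 1: $t2=62>>1=31
after sub $t3, $t2, $t2: $t3=31-31=0
after sub $t3, $t2, $t2: $t3=31-31=0
after sll $t2, $t2, 1: $t2=31<<1=62
halt.

62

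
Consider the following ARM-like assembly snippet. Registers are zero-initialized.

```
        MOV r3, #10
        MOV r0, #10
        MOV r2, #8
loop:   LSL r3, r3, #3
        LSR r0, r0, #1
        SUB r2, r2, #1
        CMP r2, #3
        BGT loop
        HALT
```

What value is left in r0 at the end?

r3=10
r0=10
r2=8
r3=10<<3=80
r0=10>>1=5
r2=8-1=7
CMP r2, #3  (cmp 7,3)
BGT loop: taken
r3=80<<3=640
r0=5>>1=2
r2=7-1=6
CMP r2, #3  (cmp 6,3)
BGT loop: taken
r3=640<<3=5120
r0=2>>1=1
r2=6-1=5
CMP r2, #3  (cmp 5,3)
BGT loop: taken
r3=5120<<3=40960
r0=1>>1=0
r2=5-1=4
CMP r2, #3  (cmp 4,3)
BGT loop: taken
r3=40960<<3=327680
r0=0>>1=0
r2=4-1=3
CMP r2, #3  (cmp 3,3)
BGT loop: not taken
halt.

0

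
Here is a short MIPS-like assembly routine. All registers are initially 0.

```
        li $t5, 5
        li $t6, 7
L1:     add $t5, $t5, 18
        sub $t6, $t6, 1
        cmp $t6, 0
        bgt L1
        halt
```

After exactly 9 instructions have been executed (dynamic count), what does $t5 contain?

41

li $t5, 5 → $t5=5
li $t6, 7 → $t6=7
add $t5, $t5, 18 → $t5=5+18=23
sub $t6, $t6, 1 → $t6=7-1=6
cmp $t6, 0  (cmp 6,0)
bgt L1: taken
add $t5, $t5, 18 → $t5=23+18=41
sub $t6, $t6, 1 → $t6=6-1=5
cmp $t6, 0  (cmp 5,0)
After step 9: $t5 = 41.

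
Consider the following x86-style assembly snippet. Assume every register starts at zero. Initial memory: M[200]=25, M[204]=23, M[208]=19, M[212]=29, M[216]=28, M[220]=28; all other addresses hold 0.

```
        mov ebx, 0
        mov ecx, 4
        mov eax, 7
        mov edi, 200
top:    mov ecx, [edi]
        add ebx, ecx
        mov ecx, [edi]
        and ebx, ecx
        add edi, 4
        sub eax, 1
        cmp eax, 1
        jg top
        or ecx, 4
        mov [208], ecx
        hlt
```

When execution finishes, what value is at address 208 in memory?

after mov ebx, 0: ebx=0
after mov ecx, 4: ecx=4
after mov eax, 7: eax=7
after mov edi, 200: edi=200
after mov ecx, [edi]: ecx=M[200]=25
after add ebx, ecx: ebx=0+25=25
after mov ecx, [edi]: ecx=M[200]=25
after and ebx, ecx: ebx=25&25=25
after add edi, 4: edi=200+4=204
after sub eax, 1: eax=7-1=6
cmp eax, 1  (cmp 6,1)
jg top: taken
after mov ecx, [edi]: ecx=M[204]=23
after add ebx, ecx: ebx=25+23=48
after mov ecx, [edi]: ecx=M[204]=23
after and ebx, ecx: ebx=48&23=16
after add edi, 4: edi=204+4=208
after sub eax, 1: eax=6-1=5
cmp eax, 1  (cmp 5,1)
jg top: taken
after mov ecx, [edi]: ecx=M[208]=19
after add ebx, ecx: ebx=16+19=35
after mov ecx, [edi]: ecx=M[208]=19
after and ebx, ecx: ebx=35&19=3
after add edi, 4: edi=208+4=212
after sub eax, 1: eax=5-1=4
cmp eax, 1  (cmp 4,1)
jg top: taken
after mov ecx, [edi]: ecx=M[212]=29
after add ebx, ecx: ebx=3+29=32
after mov ecx, [edi]: ecx=M[212]=29
after and ebx, ecx: ebx=32&29=0
after add edi, 4: edi=212+4=216
after sub eax, 1: eax=4-1=3
cmp eax, 1  (cmp 3,1)
jg top: taken
after mov ecx, [edi]: ecx=M[216]=28
after add ebx, ecx: ebx=0+28=28
after mov ecx, [edi]: ecx=M[216]=28
after and ebx, ecx: ebx=28&28=28
after add edi, 4: edi=216+4=220
after sub eax, 1: eax=3-1=2
cmp eax, 1  (cmp 2,1)
jg top: taken
after mov ecx, [edi]: ecx=M[220]=28
after add ebx, ecx: ebx=28+28=56
after mov ecx, [edi]: ecx=M[220]=28
after and ebx, ecx: ebx=56&28=24
after add edi, 4: edi=220+4=224
after sub eax, 1: eax=2-1=1
cmp eax, 1  (cmp 1,1)
jg top: not taken
after or ecx, 4: ecx=28|4=28
mov [208], ecx → M[208]=28
halt.

28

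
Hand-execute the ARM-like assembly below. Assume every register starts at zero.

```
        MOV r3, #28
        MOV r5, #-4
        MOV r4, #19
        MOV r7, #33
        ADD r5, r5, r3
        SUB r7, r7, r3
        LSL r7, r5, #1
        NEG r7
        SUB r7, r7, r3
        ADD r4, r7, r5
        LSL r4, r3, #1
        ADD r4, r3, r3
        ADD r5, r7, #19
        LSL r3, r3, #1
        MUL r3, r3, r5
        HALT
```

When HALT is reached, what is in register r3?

MOV r3, #28 → r3=28
MOV r5, #-4 → r5=-4
MOV r4, #19 → r4=19
MOV r7, #33 → r7=33
ADD r5, r5, r3 → r5=(-4)+28=24
SUB r7, r7, r3 → r7=33-28=5
LSL r7, r5, #1 → r7=24<<1=48
NEG r7 → r7=-(48)=-48
SUB r7, r7, r3 → r7=(-48)-28=-76
ADD r4, r7, r5 → r4=(-76)+24=-52
LSL r4, r3, #1 → r4=28<<1=56
ADD r4, r3, r3 → r4=28+28=56
ADD r5, r7, #19 → r5=(-76)+19=-57
LSL r3, r3, #1 → r3=28<<1=56
MUL r3, r3, r5 → r3=56*(-57)=-3192
halt.

-3192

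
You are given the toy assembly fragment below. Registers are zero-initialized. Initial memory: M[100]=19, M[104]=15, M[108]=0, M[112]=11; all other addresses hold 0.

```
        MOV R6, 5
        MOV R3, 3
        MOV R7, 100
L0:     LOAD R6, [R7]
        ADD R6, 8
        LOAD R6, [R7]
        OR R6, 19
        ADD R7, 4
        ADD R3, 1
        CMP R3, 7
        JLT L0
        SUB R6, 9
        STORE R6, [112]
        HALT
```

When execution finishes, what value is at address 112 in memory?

18

R6=5
R3=3
R7=100
R6=M[100]=19
R6=19+8=27
R6=M[100]=19
R6=19|19=19
R7=100+4=104
R3=3+1=4
CMP R3, 7  (cmp 4,7)
JLT L0: taken
R6=M[104]=15
R6=15+8=23
R6=M[104]=15
R6=15|19=31
R7=104+4=108
R3=4+1=5
CMP R3, 7  (cmp 5,7)
JLT L0: taken
R6=M[108]=0
R6=0+8=8
R6=M[108]=0
R6=0|19=19
R7=108+4=112
R3=5+1=6
CMP R3, 7  (cmp 6,7)
JLT L0: taken
R6=M[112]=11
R6=11+8=19
R6=M[112]=11
R6=11|19=27
R7=112+4=116
R3=6+1=7
CMP R3, 7  (cmp 7,7)
JLT L0: not taken
R6=27-9=18
STORE R6, [112] → M[112]=18
halt.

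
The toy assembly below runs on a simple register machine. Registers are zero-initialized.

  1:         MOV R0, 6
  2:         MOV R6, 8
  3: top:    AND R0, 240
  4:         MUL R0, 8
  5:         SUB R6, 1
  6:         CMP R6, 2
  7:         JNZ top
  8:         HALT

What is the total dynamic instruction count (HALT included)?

MOV R0, 6 → R0=6
MOV R6, 8 → R6=8
AND R0, 240 → R0=6&240=0
MUL R0, 8 → R0=0*8=0
SUB R6, 1 → R6=8-1=7
CMP R6, 2  (cmp 7,2)
JNZ top: taken
AND R0, 240 → R0=0&240=0
MUL R0, 8 → R0=0*8=0
SUB R6, 1 → R6=7-1=6
CMP R6, 2  (cmp 6,2)
JNZ top: taken
AND R0, 240 → R0=0&240=0
MUL R0, 8 → R0=0*8=0
SUB R6, 1 → R6=6-1=5
CMP R6, 2  (cmp 5,2)
JNZ top: taken
AND R0, 240 → R0=0&240=0
MUL R0, 8 → R0=0*8=0
SUB R6, 1 → R6=5-1=4
CMP R6, 2  (cmp 4,2)
JNZ top: taken
AND R0, 240 → R0=0&240=0
MUL R0, 8 → R0=0*8=0
SUB R6, 1 → R6=4-1=3
CMP R6, 2  (cmp 3,2)
JNZ top: taken
AND R0, 240 → R0=0&240=0
MUL R0, 8 → R0=0*8=0
SUB R6, 1 → R6=3-1=2
CMP R6, 2  (cmp 2,2)
JNZ top: not taken
halt.
Total executed instructions: 33.

33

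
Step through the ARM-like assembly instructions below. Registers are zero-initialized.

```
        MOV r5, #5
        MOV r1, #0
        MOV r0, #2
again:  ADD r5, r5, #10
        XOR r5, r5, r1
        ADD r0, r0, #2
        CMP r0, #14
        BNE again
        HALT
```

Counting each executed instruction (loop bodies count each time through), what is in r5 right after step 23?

45

after MOV r5, #5: r5=5
after MOV r1, #0: r1=0
after MOV r0, #2: r0=2
after ADD r5, r5, #10: r5=5+10=15
after XOR r5, r5, r1: r5=15^0=15
after ADD r0, r0, #2: r0=2+2=4
CMP r0, #14  (cmp 4,14)
BNE again: taken
after ADD r5, r5, #10: r5=15+10=25
after XOR r5, r5, r1: r5=25^0=25
after ADD r0, r0, #2: r0=4+2=6
CMP r0, #14  (cmp 6,14)
BNE again: taken
after ADD r5, r5, #10: r5=25+10=35
after XOR r5, r5, r1: r5=35^0=35
after ADD r0, r0, #2: r0=6+2=8
CMP r0, #14  (cmp 8,14)
BNE again: taken
after ADD r5, r5, #10: r5=35+10=45
after XOR r5, r5, r1: r5=45^0=45
after ADD r0, r0, #2: r0=8+2=10
CMP r0, #14  (cmp 10,14)
BNE again: taken
After step 23: r5 = 45.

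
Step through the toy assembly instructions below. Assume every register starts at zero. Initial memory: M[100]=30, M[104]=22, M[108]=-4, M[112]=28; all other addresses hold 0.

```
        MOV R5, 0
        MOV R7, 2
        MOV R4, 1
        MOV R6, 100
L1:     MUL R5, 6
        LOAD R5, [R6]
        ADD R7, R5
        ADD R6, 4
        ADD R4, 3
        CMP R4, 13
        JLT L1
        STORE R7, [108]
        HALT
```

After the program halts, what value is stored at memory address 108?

78

R5=0
R7=2
R4=1
R6=100
R5=0*6=0
R5=M[100]=30
R7=2+30=32
R6=100+4=104
R4=1+3=4
CMP R4, 13  (cmp 4,13)
JLT L1: taken
R5=30*6=180
R5=M[104]=22
R7=32+22=54
R6=104+4=108
R4=4+3=7
CMP R4, 13  (cmp 7,13)
JLT L1: taken
R5=22*6=132
R5=M[108]=-4
R7=54+(-4)=50
R6=108+4=112
R4=7+3=10
CMP R4, 13  (cmp 10,13)
JLT L1: taken
R5=(-4)*6=-24
R5=M[112]=28
R7=50+28=78
R6=112+4=116
R4=10+3=13
CMP R4, 13  (cmp 13,13)
JLT L1: not taken
STORE R7, [108] → M[108]=78
halt.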